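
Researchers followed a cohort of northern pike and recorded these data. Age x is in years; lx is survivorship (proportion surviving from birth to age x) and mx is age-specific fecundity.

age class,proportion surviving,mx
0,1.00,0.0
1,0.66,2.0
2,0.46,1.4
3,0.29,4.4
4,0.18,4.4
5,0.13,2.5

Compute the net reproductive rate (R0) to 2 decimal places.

lx·mx by age: 0, 1.32, 0.644, 1.276, 0.792, 0.325
R0 = Σ lx·mx = 4.357 → 4.36

4.36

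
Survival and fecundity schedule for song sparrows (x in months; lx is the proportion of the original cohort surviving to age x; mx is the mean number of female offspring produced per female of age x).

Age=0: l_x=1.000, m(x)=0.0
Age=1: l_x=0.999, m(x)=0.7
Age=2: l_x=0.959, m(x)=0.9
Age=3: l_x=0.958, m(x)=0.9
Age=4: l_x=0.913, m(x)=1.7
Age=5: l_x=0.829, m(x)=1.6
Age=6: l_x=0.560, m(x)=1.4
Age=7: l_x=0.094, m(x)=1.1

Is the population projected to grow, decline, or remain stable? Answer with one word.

R0 = Σ lx·mx = 0 + 0.6993 + 0.8631 + 0.8622 + 1.5521 + 1.3264 + 0.784 + 0.1034 = 6.1905
R0 > 1, so the population is growing.

growing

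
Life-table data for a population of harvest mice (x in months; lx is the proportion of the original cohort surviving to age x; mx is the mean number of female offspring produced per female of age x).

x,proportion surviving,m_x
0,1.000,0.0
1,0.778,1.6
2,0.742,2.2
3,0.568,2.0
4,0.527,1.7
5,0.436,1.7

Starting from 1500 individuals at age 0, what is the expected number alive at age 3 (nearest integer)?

852

Expected survivors = N0 · l_3 = 1500 × 0.568 = 852 → 852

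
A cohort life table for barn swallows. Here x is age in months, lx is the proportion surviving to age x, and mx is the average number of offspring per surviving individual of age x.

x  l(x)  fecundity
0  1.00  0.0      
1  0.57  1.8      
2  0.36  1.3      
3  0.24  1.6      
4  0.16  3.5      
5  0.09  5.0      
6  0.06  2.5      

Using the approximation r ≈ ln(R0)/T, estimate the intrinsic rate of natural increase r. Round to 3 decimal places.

R0 = Σ lx·mx = 0 + 1.026 + 0.468 + 0.384 + 0.56 + 0.45 + 0.15 = 3.038
Σ x·lx·mx = 8.504; T = 8.504/3.038 = 2.79921…
r ≈ ln(R0)/T = ln(3.038)/2.79921… = 0.39697… → 0.397

0.397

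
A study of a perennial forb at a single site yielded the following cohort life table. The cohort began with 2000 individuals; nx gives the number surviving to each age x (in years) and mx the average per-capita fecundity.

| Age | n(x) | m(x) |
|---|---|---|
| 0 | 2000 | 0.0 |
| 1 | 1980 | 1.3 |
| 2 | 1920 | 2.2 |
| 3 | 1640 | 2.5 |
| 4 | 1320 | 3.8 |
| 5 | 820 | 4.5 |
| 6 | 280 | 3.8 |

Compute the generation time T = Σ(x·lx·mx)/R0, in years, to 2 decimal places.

3.30

lx = nx/n0 = nx/2000: 1, 0.99, 0.96, 0.82, 0.66, 0.41, 0.14
lx·mx: 0, 1.287, 2.112, 2.05, 2.508, 1.845, 0.532 → R0 = 10.334
x·lx·mx: 0, 1.287, 4.224, 6.15, 10.032, 9.225, 3.192 → Σ = 34.11
T = 34.11 / 10.334 = 3.300755… → 3.30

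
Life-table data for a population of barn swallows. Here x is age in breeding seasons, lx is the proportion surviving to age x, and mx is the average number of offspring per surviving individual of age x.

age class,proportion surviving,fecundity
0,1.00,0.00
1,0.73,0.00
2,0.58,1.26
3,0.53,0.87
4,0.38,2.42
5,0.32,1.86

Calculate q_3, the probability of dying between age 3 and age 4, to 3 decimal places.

q_3 = (l_3 − l_4) / l_3 = (0.53 − 0.38) / 0.53
     = 0.15 / 0.53 = 0.283019… → 0.283

0.283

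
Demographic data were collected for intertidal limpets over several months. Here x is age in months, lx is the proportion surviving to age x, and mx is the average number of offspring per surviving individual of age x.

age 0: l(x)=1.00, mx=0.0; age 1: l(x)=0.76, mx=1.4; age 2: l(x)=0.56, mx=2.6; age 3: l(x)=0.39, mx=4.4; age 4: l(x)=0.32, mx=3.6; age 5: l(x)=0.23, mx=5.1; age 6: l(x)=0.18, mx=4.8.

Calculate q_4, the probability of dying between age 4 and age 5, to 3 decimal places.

0.281

q_4 = (l_4 − l_5) / l_4 = (0.32 − 0.23) / 0.32
     = 0.09 / 0.32 = 0.28125 → 0.281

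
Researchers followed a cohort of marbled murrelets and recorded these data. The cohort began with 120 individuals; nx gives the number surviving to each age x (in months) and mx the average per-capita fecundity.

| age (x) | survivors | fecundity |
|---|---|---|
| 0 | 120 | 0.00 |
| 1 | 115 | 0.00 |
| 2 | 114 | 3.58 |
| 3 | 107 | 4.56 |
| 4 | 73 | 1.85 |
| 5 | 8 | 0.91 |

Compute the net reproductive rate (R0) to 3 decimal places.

8.653

lx = nx/n0 = nx/120: 1, 0.95833…, 0.95, 0.89167…, 0.60833…, 0.06667…
lx·mx by age: 0, 0, 3.401, 4.066…, 1.125417…, 0.060667…
R0 = Σ lx·mx = 8.653083… → 8.653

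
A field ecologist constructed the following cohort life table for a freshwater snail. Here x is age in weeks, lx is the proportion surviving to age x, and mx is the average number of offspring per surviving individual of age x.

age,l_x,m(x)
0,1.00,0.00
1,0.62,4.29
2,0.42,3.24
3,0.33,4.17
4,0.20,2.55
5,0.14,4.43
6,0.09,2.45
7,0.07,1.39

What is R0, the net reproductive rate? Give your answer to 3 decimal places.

lx·mx by age: 0, 2.6598, 1.3608, 1.3761, 0.51, 0.6202, 0.2205, 0.0973
R0 = Σ lx·mx = 6.8447 → 6.845

6.845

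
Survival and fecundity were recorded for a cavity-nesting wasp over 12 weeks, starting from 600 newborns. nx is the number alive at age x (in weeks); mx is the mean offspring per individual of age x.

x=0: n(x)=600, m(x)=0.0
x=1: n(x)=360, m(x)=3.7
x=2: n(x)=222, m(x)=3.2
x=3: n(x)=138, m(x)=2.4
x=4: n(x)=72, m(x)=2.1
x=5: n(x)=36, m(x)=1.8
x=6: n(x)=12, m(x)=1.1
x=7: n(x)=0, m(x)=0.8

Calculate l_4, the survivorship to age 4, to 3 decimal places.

0.120

l_4 = n_4/n_0 = 72/600 = 0.12 → 0.120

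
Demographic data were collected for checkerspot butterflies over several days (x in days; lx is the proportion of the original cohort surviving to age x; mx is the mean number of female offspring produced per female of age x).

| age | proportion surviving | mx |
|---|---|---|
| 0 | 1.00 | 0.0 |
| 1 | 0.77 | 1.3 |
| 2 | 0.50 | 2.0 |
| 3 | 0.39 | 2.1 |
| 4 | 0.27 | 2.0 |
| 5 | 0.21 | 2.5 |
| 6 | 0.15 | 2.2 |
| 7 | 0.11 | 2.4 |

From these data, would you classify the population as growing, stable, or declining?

R0 = Σ lx·mx = 0 + 1.001 + 1 + 0.819 + 0.54 + 0.525 + 0.33 + 0.264 = 4.479
R0 > 1, so the population is growing.

growing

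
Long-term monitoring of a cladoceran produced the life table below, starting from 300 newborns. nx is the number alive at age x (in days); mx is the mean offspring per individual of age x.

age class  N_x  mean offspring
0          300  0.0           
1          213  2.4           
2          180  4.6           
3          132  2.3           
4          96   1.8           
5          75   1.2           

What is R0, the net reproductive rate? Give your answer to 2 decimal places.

lx = nx/n0 = nx/300: 1, 0.71, 0.6, 0.44, 0.32, 0.25
lx·mx by age: 0, 1.704, 2.76, 1.012, 0.576, 0.3
R0 = Σ lx·mx = 6.352 → 6.35

6.35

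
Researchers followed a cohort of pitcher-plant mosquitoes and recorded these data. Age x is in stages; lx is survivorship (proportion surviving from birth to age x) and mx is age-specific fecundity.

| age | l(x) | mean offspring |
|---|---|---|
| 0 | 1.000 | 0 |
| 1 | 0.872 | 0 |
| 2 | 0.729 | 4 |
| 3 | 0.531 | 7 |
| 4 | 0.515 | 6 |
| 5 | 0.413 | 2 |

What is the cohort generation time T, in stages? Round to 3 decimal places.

lx·mx: 0, 0, 2.916, 3.717, 3.09, 0.826 → R0 = 10.549
x·lx·mx: 0, 0, 5.832, 11.151, 12.36, 4.13 → Σ = 33.473
T = 33.473 / 10.549 = 3.173097… → 3.173

3.173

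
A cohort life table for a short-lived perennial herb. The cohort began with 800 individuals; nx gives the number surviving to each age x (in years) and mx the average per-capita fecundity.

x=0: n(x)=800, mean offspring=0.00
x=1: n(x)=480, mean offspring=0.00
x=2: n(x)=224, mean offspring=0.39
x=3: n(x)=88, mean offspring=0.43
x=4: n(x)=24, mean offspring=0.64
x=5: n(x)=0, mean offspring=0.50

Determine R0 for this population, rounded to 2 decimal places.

0.18

lx = nx/n0 = nx/800: 1, 0.6, 0.28, 0.11, 0.03, 0
lx·mx by age: 0, 0, 0.1092, 0.0473, 0.0192, 0
R0 = Σ lx·mx = 0.1757 → 0.18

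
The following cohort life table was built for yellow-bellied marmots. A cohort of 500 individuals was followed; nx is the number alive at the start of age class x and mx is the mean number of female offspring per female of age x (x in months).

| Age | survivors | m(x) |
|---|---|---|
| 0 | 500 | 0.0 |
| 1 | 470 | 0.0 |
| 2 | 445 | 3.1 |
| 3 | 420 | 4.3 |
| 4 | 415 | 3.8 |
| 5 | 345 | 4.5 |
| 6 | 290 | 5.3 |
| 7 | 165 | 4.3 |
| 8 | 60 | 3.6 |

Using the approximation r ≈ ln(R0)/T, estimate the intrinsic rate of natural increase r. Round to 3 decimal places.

lx = nx/n0 = nx/500: 1, 0.94, 0.89, 0.84, 0.83, 0.69, 0.58, 0.33, 0.12
R0 = Σ lx·mx = 0 + 0 + 2.759 + 3.612 + 3.154 + 3.105 + 3.074 + 1.419 + 0.432 = 17.555
Σ x·lx·mx = 76.328; T = 76.328/17.555 = 4.34794…
r ≈ ln(R0)/T = ln(17.555)/4.34794… = 0.65901… → 0.659

0.659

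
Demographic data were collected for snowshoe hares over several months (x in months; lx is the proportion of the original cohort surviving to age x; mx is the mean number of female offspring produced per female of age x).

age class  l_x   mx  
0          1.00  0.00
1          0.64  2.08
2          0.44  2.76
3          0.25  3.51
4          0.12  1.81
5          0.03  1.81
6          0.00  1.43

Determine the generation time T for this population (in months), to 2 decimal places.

2.04

lx·mx: 0, 1.3312, 1.2144, 0.8775, 0.2172, 0.0543, 0 → R0 = 3.6946
x·lx·mx: 0, 1.3312, 2.4288, 2.6325, 0.8688, 0.2715, 0 → Σ = 7.5328
T = 7.5328 / 3.6946 = 2.038868… → 2.04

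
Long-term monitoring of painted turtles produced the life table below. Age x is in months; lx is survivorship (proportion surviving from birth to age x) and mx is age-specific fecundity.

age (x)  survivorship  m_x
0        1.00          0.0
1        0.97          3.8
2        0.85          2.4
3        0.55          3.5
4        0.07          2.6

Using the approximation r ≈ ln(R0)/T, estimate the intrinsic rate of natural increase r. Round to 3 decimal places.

R0 = Σ lx·mx = 0 + 3.686 + 2.04 + 1.925 + 0.182 = 7.833
Σ x·lx·mx = 14.269; T = 14.269/7.833 = 1.82165…
r ≈ ln(R0)/T = ln(7.833)/1.82165… = 1.12993… → 1.130

1.130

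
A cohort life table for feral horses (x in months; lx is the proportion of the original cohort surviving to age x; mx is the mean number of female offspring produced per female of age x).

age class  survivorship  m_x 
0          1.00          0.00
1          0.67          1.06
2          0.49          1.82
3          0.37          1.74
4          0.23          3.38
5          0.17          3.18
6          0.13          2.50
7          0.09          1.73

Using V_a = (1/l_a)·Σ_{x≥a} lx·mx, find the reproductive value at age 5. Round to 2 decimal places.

lx·mx for x ≥ 5: 0.5406, 0.325, 0.1557 → sum = 1.0213
V_5 = 1.0213 / l_5 = 1.0213 / 0.17 = 6.007647… → 6.01

6.01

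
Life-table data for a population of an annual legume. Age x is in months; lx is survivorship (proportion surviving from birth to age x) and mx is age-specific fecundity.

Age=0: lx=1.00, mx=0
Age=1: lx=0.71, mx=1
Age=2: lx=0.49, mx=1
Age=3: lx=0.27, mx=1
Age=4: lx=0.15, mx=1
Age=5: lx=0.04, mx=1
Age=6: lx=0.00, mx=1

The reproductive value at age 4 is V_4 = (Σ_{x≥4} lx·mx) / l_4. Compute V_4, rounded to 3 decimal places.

1.267

lx·mx for x ≥ 4: 0.15, 0.04, 0 → sum = 0.19
V_4 = 0.19 / l_4 = 0.19 / 0.15 = 1.266667… → 1.267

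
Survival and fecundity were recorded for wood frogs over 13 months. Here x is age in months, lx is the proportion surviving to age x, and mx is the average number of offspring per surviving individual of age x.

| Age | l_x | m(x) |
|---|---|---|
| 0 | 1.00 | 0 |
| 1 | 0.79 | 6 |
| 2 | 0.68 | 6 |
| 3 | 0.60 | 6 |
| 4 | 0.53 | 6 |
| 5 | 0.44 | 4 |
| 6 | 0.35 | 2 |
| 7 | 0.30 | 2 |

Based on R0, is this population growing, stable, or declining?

R0 = Σ lx·mx = 0 + 4.74 + 4.08 + 3.6 + 3.18 + 1.76 + 0.7 + 0.6 = 18.66
R0 > 1, so the population is growing.

growing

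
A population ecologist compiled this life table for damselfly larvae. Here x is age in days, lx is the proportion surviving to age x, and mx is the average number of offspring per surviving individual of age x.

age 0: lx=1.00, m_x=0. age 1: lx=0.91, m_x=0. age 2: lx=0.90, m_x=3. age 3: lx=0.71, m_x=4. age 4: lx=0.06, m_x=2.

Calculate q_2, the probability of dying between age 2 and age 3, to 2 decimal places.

0.21

q_2 = (l_2 − l_3) / l_2 = (0.9 − 0.71) / 0.9
     = 0.19 / 0.9 = 0.211111… → 0.21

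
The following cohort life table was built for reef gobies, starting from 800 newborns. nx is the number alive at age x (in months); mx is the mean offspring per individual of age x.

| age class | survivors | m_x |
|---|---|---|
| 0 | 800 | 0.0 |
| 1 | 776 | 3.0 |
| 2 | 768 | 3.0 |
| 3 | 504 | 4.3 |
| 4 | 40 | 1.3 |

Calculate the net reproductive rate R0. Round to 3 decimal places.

lx = nx/n0 = nx/800: 1, 0.97, 0.96, 0.63, 0.05
lx·mx by age: 0, 2.91, 2.88, 2.709, 0.065
R0 = Σ lx·mx = 8.564 → 8.564

8.564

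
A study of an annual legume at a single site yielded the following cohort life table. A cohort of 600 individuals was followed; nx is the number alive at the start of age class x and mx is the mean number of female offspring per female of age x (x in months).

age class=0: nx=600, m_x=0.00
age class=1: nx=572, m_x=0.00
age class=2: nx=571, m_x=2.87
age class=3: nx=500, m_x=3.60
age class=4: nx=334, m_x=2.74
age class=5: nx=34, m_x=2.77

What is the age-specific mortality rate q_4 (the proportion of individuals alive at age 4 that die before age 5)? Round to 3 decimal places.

lx = nx/n0 = nx/600: 1, 0.95333…, 0.95167…, 0.83333…, 0.55667…, 0.05667…
q_4 = (l_4 − l_5) / l_4 = (0.556667… − 0.056667…) / 0.556667…
     = 0.5… / 0.556667… = 0.898204… → 0.898

0.898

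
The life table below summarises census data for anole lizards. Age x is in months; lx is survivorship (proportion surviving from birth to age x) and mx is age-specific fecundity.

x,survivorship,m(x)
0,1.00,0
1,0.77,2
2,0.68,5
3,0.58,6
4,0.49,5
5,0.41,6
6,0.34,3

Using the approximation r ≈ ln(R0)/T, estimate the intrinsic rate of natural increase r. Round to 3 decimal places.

R0 = Σ lx·mx = 0 + 1.54 + 3.4 + 3.48 + 2.45 + 2.46 + 1.02 = 14.35
Σ x·lx·mx = 47; T = 47/14.35 = 3.27526…
r ≈ ln(R0)/T = ln(14.35)/3.27526… = 0.81329… → 0.813

0.813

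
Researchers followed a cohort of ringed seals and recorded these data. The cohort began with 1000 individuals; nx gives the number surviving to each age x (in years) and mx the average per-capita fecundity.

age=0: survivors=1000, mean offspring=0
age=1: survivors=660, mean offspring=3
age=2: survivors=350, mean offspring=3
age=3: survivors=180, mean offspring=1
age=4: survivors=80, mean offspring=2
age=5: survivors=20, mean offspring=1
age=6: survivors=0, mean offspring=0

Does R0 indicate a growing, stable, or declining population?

lx = nx/n0 = nx/1000: 1, 0.66, 0.35, 0.18, 0.08, 0.02, 0
R0 = Σ lx·mx = 0 + 1.98 + 1.05 + 0.18 + 0.16 + 0.02 + 0 = 3.39
R0 > 1, so the population is growing.

growing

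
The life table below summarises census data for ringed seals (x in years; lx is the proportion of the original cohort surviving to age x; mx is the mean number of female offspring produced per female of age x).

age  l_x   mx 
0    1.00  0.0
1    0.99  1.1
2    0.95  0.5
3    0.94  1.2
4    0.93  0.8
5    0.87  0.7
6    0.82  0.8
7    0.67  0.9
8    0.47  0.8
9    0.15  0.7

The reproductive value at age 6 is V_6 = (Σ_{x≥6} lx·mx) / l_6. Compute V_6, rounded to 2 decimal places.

lx·mx for x ≥ 6: 0.656, 0.603, 0.376, 0.105 → sum = 1.74
V_6 = 1.74 / l_6 = 1.74 / 0.82 = 2.121951… → 2.12

2.12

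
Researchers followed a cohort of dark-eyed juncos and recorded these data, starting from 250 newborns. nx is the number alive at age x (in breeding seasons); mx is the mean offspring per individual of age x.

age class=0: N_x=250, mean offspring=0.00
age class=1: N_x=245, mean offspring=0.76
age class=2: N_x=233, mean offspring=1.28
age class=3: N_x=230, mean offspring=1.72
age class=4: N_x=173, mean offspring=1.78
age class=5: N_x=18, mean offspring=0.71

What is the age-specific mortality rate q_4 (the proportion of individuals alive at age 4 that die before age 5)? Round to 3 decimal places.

lx = nx/n0 = nx/250: 1, 0.98, 0.932, 0.92, 0.692, 0.072
q_4 = (l_4 − l_5) / l_4 = (0.692 − 0.072) / 0.692
     = 0.62 / 0.692 = 0.895954… → 0.896

0.896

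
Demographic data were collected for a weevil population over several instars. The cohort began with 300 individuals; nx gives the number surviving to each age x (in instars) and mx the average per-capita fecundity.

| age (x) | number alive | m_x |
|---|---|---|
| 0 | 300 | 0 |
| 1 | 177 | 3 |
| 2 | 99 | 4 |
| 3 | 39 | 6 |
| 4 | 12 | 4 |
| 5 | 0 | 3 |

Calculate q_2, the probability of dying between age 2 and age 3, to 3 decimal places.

lx = nx/n0 = nx/300: 1, 0.59, 0.33, 0.13, 0.04, 0
q_2 = (l_2 − l_3) / l_2 = (0.33 − 0.13) / 0.33
     = 0.2 / 0.33 = 0.606061… → 0.606

0.606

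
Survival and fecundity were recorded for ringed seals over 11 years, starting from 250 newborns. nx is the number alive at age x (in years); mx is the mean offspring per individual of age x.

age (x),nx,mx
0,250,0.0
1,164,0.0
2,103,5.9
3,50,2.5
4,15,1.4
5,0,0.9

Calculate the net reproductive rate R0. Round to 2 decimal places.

3.01

lx = nx/n0 = nx/250: 1, 0.656, 0.412, 0.2, 0.06, 0
lx·mx by age: 0, 0, 2.4308, 0.5, 0.084, 0
R0 = Σ lx·mx = 3.0148 → 3.01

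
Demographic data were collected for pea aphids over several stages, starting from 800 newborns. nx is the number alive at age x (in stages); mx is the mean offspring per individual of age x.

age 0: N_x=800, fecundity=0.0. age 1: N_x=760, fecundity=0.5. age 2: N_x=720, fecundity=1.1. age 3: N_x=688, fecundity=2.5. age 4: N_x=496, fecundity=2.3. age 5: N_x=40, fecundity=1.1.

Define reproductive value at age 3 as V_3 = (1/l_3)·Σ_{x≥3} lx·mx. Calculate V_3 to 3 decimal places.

lx = nx/n0 = nx/800: 1, 0.95, 0.9, 0.86, 0.62, 0.05
lx·mx for x ≥ 3: 2.15, 1.426, 0.055 → sum = 3.631
V_3 = 3.631 / l_3 = 3.631 / 0.86 = 4.222093… → 4.222

4.222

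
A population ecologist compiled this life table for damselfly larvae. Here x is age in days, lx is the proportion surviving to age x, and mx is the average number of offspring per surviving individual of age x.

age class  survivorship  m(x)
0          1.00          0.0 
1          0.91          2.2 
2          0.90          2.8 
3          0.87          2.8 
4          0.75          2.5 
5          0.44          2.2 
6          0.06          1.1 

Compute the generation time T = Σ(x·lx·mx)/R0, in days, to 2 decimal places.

lx·mx: 0, 2.002, 2.52, 2.436, 1.875, 0.968, 0.066 → R0 = 9.867
x·lx·mx: 0, 2.002, 5.04, 7.308, 7.5, 4.84, 0.396 → Σ = 27.086
T = 27.086 / 9.867 = 2.74511… → 2.75

2.75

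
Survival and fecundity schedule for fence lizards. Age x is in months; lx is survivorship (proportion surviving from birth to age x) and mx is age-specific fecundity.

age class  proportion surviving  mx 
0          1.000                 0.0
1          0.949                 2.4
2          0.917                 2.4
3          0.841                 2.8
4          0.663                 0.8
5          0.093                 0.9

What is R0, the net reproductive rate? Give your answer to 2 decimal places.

7.45

lx·mx by age: 0, 2.2776, 2.2008, 2.3548, 0.5304, 0.0837
R0 = Σ lx·mx = 7.4473 → 7.45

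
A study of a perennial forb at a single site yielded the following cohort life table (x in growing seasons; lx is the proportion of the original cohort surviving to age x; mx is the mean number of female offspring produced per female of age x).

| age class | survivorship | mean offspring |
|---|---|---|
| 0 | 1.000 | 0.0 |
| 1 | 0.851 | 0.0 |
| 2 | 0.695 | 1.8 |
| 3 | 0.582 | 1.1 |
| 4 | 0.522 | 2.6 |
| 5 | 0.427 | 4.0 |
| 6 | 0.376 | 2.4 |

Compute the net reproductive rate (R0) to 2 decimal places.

5.86

lx·mx by age: 0, 0, 1.251, 0.6402, 1.3572, 1.708, 0.9024
R0 = Σ lx·mx = 5.8588 → 5.86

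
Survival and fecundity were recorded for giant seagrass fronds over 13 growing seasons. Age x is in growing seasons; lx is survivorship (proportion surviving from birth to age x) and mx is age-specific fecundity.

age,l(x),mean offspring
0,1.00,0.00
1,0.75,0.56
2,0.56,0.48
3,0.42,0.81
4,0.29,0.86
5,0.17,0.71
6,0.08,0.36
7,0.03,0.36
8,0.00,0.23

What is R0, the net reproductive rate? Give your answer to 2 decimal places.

1.44

lx·mx by age: 0, 0.42, 0.2688, 0.3402, 0.2494, 0.1207, 0.0288, 0.0108, 0
R0 = Σ lx·mx = 1.4387 → 1.44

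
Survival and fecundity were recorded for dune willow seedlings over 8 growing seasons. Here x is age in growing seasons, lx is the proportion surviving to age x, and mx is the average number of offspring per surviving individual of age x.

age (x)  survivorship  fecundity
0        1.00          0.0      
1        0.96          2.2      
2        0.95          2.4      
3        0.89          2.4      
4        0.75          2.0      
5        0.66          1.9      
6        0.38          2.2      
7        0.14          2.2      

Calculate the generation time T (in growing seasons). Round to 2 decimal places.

lx·mx: 0, 2.112, 2.28, 2.136, 1.5, 1.254, 0.836, 0.308 → R0 = 10.426
x·lx·mx: 0, 2.112, 4.56, 6.408, 6, 6.27, 5.016, 2.156 → Σ = 32.522
T = 32.522 / 10.426 = 3.119317… → 3.12

3.12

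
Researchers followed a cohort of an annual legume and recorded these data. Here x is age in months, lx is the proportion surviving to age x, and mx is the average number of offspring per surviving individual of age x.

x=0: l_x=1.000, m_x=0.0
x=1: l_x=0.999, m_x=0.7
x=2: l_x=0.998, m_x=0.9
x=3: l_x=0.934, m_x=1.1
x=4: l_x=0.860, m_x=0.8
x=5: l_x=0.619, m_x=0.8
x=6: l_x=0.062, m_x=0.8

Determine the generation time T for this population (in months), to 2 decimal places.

lx·mx: 0, 0.6993, 0.8982, 1.0274, 0.688, 0.4952, 0.0496 → R0 = 3.8577
x·lx·mx: 0, 0.6993, 1.7964, 3.0822, 2.752, 2.476, 0.2976 → Σ = 11.1035
T = 11.1035 / 3.8577 = 2.878269… → 2.88

2.88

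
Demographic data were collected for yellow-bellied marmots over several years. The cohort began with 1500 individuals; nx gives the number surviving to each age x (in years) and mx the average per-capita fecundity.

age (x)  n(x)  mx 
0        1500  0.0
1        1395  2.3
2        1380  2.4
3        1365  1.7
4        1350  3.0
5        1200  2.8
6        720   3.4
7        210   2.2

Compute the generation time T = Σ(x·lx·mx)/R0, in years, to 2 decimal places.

3.53

lx = nx/n0 = nx/1500: 1, 0.93, 0.92, 0.91, 0.9, 0.8, 0.48, 0.14
lx·mx: 0, 2.139, 2.208, 1.547, 2.7, 2.24, 1.632, 0.308 → R0 = 12.774
x·lx·mx: 0, 2.139, 4.416, 4.641, 10.8, 11.2, 9.792, 2.156 → Σ = 45.144
T = 45.144 / 12.774 = 3.534054… → 3.53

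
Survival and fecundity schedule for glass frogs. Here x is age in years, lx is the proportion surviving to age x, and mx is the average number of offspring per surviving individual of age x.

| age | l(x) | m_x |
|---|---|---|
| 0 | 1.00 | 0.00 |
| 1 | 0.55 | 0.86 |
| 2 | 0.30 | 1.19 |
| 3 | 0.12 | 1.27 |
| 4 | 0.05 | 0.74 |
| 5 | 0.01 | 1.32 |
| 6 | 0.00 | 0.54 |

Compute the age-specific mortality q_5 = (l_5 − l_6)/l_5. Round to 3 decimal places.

1.000

q_5 = (l_5 − l_6) / l_5 = (0.01 − 0) / 0.01
     = 0.01 / 0.01 = 1 → 1.000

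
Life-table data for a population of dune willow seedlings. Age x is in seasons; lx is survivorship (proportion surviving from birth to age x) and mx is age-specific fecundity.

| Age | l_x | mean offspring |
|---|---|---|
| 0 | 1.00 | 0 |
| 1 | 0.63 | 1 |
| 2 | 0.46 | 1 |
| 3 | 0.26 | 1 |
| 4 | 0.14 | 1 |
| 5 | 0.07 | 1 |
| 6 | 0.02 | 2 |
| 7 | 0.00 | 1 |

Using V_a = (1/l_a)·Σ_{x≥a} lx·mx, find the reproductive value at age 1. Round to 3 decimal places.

2.540

lx·mx for x ≥ 1: 0.63, 0.46, 0.26, 0.14, 0.07, 0.04, 0 → sum = 1.6
V_1 = 1.6 / l_1 = 1.6 / 0.63 = 2.539683… → 2.540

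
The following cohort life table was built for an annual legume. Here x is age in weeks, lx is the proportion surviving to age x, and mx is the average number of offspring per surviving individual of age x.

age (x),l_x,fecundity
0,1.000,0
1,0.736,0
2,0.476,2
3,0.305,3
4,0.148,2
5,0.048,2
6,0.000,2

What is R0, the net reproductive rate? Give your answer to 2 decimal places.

lx·mx by age: 0, 0, 0.952, 0.915, 0.296, 0.096, 0
R0 = Σ lx·mx = 2.259 → 2.26

2.26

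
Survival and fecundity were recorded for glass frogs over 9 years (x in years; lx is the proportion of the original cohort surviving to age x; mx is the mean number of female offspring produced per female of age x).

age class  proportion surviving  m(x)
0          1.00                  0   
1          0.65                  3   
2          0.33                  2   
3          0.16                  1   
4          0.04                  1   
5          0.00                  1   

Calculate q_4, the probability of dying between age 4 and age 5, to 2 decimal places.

1.00

q_4 = (l_4 − l_5) / l_4 = (0.04 − 0) / 0.04
     = 0.04 / 0.04 = 1 → 1.00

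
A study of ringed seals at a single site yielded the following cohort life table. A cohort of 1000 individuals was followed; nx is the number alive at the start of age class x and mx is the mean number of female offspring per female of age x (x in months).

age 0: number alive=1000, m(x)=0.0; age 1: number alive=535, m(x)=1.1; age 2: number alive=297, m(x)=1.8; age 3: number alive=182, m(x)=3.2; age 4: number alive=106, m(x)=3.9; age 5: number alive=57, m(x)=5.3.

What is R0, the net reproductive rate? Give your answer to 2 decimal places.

2.42

lx = nx/n0 = nx/1000: 1, 0.535, 0.297, 0.182, 0.106, 0.057
lx·mx by age: 0, 0.5885, 0.5346, 0.5824, 0.4134, 0.3021
R0 = Σ lx·mx = 2.421 → 2.42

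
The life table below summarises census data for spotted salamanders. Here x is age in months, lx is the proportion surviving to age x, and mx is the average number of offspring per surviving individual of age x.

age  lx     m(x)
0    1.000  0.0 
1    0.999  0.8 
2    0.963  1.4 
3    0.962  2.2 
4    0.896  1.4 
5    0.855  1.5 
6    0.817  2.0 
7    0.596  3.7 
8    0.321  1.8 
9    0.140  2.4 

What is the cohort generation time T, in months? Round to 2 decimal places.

lx·mx: 0, 0.7992, 1.3482, 2.1164, 1.2544, 1.2825, 1.634, 2.2052, 0.5778, 0.336 → R0 = 11.5537
x·lx·mx: 0, 0.7992, 2.6964, 6.3492, 5.0176, 6.4125, 9.804, 15.4364, 4.6224, 3.024 → Σ = 54.1617
T = 54.1617 / 11.5537 = 4.687823… → 4.69

4.69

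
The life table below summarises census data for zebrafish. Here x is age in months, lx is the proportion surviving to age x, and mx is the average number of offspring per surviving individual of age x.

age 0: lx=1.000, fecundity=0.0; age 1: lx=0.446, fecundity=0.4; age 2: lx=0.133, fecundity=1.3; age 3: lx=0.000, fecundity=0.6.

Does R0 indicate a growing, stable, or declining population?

R0 = Σ lx·mx = 0 + 0.1784 + 0.1729 + 0 = 0.3513
R0 < 1, so the population is declining.

declining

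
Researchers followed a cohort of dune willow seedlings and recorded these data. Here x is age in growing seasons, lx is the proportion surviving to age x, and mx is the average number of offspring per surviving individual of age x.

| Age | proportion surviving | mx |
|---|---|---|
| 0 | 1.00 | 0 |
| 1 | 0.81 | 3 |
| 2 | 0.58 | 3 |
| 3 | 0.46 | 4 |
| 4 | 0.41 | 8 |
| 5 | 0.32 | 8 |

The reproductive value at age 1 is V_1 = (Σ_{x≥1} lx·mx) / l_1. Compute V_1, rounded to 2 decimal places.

14.63

lx·mx for x ≥ 1: 2.43, 1.74, 1.84, 3.28, 2.56 → sum = 11.85
V_1 = 11.85 / l_1 = 11.85 / 0.81 = 14.62963… → 14.63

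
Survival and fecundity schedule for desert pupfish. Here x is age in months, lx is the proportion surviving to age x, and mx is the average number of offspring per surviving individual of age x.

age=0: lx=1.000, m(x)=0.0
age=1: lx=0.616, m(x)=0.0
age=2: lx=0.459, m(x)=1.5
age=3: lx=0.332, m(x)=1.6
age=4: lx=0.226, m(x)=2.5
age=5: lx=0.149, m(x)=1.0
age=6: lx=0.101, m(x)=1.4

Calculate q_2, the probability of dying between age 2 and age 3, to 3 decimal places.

q_2 = (l_2 − l_3) / l_2 = (0.459 − 0.332) / 0.459
     = 0.127 / 0.459 = 0.276688… → 0.277

0.277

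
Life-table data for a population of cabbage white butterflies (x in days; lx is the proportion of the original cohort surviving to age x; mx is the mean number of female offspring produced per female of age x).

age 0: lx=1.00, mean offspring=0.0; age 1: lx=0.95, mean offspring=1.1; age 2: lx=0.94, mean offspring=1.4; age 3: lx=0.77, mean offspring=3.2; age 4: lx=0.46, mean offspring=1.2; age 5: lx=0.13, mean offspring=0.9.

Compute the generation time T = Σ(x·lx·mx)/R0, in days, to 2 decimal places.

2.52

lx·mx: 0, 1.045, 1.316, 2.464, 0.552, 0.117 → R0 = 5.494
x·lx·mx: 0, 1.045, 2.632, 7.392, 2.208, 0.585 → Σ = 13.862
T = 13.862 / 5.494 = 2.523116… → 2.52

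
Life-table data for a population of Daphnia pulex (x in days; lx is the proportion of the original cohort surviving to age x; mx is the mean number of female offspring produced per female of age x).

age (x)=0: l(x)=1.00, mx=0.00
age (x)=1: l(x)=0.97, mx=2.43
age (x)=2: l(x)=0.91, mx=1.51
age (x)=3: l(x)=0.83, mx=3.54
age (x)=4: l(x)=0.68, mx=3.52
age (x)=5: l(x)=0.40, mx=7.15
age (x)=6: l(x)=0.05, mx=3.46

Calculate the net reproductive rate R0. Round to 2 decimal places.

12.10

lx·mx by age: 0, 2.3571, 1.3741, 2.9382, 2.3936, 2.86, 0.173
R0 = Σ lx·mx = 12.096 → 12.10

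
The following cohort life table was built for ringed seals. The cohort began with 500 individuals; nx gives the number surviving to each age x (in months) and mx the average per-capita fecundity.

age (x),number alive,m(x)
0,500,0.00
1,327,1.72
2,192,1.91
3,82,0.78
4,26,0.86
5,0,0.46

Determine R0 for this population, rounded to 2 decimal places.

2.03

lx = nx/n0 = nx/500: 1, 0.654, 0.384, 0.164, 0.052, 0
lx·mx by age: 0, 1.12488, 0.73344, 0.12792, 0.04472, 0
R0 = Σ lx·mx = 2.03096 → 2.03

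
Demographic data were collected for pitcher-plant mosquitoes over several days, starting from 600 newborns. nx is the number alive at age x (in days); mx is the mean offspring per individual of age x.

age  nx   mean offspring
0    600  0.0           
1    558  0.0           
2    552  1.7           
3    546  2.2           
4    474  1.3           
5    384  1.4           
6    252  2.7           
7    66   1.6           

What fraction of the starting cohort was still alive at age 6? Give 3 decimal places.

0.420

l_6 = n_6/n_0 = 252/600 = 0.42 → 0.420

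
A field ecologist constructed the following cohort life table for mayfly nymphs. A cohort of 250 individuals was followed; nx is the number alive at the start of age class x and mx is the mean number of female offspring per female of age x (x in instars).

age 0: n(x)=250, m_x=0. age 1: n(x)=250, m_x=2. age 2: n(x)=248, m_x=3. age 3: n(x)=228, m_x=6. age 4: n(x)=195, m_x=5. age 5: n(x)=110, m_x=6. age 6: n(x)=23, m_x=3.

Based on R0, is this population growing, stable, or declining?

growing

lx = nx/n0 = nx/250: 1, 1, 0.992, 0.912, 0.78, 0.44, 0.092
R0 = Σ lx·mx = 0 + 2 + 2.976 + 5.472 + 3.9 + 2.64 + 0.276 = 17.264
R0 > 1, so the population is growing.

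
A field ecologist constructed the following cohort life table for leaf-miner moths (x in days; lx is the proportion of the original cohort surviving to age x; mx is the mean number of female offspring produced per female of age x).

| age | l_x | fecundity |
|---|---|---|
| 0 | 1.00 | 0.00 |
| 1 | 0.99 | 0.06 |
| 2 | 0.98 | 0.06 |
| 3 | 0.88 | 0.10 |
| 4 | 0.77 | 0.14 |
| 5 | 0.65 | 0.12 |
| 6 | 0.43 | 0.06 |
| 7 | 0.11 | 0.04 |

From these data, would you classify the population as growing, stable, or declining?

declining

R0 = Σ lx·mx = 0 + 0.0594 + 0.0588 + 0.088 + 0.1078 + 0.078 + 0.0258 + 0.0044 = 0.4222
R0 < 1, so the population is declining.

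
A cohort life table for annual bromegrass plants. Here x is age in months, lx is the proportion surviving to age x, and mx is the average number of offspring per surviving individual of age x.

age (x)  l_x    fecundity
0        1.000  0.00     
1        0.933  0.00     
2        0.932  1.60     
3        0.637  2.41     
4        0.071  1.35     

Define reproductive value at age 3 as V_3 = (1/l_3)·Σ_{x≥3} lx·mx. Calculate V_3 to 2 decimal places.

2.56

lx·mx for x ≥ 3: 1.53517, 0.09585 → sum = 1.63102
V_3 = 1.63102 / l_3 = 1.63102 / 0.637 = 2.560471… → 2.56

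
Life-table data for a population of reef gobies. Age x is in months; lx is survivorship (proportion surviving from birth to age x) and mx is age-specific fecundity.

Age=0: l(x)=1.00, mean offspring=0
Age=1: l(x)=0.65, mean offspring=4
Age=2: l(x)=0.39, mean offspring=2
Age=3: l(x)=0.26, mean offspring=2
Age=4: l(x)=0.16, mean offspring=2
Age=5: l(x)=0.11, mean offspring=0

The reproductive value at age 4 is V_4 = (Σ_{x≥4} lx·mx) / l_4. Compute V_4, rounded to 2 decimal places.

2.00

lx·mx for x ≥ 4: 0.32, 0 → sum = 0.32
V_4 = 0.32 / l_4 = 0.32 / 0.16 = 2 → 2.00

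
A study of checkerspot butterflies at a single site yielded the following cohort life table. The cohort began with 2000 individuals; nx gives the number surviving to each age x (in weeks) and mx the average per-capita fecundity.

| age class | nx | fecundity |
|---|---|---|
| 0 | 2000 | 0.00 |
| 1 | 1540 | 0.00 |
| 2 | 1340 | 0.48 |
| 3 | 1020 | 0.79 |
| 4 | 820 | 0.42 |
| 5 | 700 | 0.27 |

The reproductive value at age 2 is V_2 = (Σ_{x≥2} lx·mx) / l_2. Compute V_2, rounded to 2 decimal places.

1.48

lx = nx/n0 = nx/2000: 1, 0.77, 0.67, 0.51, 0.41, 0.35
lx·mx for x ≥ 2: 0.3216, 0.4029, 0.1722, 0.0945 → sum = 0.9912
V_2 = 0.9912 / l_2 = 0.9912 / 0.67 = 1.479403… → 1.48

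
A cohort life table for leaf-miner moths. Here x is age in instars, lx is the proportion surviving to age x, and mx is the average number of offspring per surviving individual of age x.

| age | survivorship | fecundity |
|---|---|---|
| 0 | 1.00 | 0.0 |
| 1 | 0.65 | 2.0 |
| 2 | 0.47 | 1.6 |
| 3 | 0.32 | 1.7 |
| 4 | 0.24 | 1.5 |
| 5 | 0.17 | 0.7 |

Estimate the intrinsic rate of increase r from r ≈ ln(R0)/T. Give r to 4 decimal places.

R0 = Σ lx·mx = 0 + 1.3 + 0.752 + 0.544 + 0.36 + 0.119 = 3.075
Σ x·lx·mx = 6.471; T = 6.471/3.075 = 2.10439…
r ≈ ln(R0)/T = ln(3.075)/2.10439… = 0.533791… → 0.5338

0.5338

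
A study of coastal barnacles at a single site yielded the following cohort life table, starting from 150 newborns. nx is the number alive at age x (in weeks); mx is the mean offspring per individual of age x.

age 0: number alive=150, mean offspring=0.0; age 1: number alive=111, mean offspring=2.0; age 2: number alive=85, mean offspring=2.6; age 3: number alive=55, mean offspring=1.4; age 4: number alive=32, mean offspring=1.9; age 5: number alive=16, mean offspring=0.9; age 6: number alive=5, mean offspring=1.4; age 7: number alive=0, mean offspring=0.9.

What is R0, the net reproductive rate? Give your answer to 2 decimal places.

lx = nx/n0 = nx/150: 1, 0.74, 0.56667…, 0.36667…, 0.21333…, 0.10667…, 0.03333…, 0
lx·mx by age: 0, 1.48, 1.473333…, 0.513333…, 0.405333…, 0.096…, 0.046667…, 0
R0 = Σ lx·mx = 4.014667… → 4.01

4.01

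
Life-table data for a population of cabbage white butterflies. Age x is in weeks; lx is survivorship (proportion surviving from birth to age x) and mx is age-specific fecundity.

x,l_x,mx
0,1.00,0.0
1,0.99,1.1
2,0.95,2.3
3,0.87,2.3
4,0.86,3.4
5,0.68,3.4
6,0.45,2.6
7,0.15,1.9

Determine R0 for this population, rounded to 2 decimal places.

11.97

lx·mx by age: 0, 1.089, 2.185, 2.001, 2.924, 2.312, 1.17, 0.285
R0 = Σ lx·mx = 11.966 → 11.97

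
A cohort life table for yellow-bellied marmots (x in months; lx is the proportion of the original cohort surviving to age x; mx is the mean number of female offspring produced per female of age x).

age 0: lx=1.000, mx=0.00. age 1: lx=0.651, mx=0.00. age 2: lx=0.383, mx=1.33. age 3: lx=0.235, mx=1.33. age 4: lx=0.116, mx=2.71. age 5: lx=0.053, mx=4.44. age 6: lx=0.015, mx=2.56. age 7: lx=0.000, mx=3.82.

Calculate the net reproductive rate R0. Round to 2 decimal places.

lx·mx by age: 0, 0, 0.50939, 0.31255, 0.31436, 0.23532, 0.0384, 0
R0 = Σ lx·mx = 1.41002 → 1.41

1.41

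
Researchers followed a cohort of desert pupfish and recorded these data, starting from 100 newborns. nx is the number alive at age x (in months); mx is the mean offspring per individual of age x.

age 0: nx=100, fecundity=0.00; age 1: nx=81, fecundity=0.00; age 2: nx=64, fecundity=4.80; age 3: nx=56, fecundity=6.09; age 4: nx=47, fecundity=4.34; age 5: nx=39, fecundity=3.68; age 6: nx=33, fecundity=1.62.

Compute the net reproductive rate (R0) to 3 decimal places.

10.492

lx = nx/n0 = nx/100: 1, 0.81, 0.64, 0.56, 0.47, 0.39, 0.33
lx·mx by age: 0, 0, 3.072, 3.4104, 2.0398, 1.4352, 0.5346
R0 = Σ lx·mx = 10.492 → 10.492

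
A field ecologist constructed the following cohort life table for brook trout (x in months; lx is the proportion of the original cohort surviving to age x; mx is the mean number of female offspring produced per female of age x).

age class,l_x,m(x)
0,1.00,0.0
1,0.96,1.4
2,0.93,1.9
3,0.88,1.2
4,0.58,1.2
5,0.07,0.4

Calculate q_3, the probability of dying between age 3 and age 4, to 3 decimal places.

q_3 = (l_3 − l_4) / l_3 = (0.88 − 0.58) / 0.88
     = 0.3 / 0.88 = 0.340909… → 0.341

0.341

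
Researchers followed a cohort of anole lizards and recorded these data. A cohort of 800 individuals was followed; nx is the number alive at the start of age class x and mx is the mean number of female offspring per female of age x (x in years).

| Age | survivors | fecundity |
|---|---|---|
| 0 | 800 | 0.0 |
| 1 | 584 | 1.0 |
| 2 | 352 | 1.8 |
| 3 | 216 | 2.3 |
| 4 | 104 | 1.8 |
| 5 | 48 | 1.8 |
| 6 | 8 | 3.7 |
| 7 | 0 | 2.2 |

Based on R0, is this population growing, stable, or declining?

lx = nx/n0 = nx/800: 1, 0.73, 0.44, 0.27, 0.13, 0.06, 0.01, 0
R0 = Σ lx·mx = 0 + 0.73 + 0.792 + 0.621 + 0.234 + 0.108 + 0.037 + 0 = 2.522
R0 > 1, so the population is growing.

growing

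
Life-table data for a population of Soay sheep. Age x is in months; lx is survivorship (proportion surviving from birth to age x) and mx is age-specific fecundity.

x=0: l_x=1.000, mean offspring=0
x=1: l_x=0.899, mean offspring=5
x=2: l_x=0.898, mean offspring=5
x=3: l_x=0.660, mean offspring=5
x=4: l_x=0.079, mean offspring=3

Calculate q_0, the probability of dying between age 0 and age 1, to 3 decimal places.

0.101

q_0 = (l_0 − l_1) / l_0 = (1 − 0.899) / 1
     = 0.101 / 1 = 0.101 → 0.101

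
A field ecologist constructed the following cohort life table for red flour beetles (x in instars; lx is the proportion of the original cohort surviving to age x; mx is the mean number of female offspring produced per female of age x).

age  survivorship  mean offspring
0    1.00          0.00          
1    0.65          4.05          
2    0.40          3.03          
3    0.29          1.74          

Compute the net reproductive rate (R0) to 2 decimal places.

4.35

lx·mx by age: 0, 2.6325, 1.212, 0.5046
R0 = Σ lx·mx = 4.3491 → 4.35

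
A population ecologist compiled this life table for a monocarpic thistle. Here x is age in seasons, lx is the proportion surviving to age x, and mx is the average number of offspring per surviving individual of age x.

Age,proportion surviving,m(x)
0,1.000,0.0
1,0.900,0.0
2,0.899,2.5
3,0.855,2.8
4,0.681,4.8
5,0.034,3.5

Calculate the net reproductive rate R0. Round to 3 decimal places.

8.029

lx·mx by age: 0, 0, 2.2475, 2.394, 3.2688, 0.119
R0 = Σ lx·mx = 8.0293 → 8.029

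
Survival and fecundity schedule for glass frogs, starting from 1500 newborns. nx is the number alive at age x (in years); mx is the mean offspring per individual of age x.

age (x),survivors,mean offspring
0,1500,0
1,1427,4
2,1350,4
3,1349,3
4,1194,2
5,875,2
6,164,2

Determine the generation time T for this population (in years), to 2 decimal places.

lx = nx/n0 = nx/1500: 1, 0.95133…, 0.9, 0.89933…, 0.796, 0.58333…, 0.10933…
lx·mx: 0, 3.805333…, 3.6, 2.698…, 1.592, 1.166667…, 0.218667… → R0 = 13.080667…
x·lx·mx: 0, 3.805333…, 7.2, 8.094…, 6.368, 5.833333…, 1.312… → Σ = 32.612667…
T = 32.612667… / 13.080667… = 2.493196… → 2.49

2.49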